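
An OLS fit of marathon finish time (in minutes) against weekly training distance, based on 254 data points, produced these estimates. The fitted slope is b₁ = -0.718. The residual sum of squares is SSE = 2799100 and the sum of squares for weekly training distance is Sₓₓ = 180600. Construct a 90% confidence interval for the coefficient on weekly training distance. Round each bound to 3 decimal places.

(-1.127, -0.309)

MSE = SSE/(n − 2) = 2799100/252 = 11107.5.
SE(b₁) = √(MSE/Sₓₓ) = √(11107.5/180600) = 0.247999.
df = n − 2 = 252.
t* = t_{0.05, 252} = 1.650923.
Margin = t* × SE = 1.650923 × 0.247999 = 0.40943.
CI: -0.718 ± 0.40943 → (-1.127, -0.309).
With 90% confidence, each one-unit increase in weekly training distance is associated with a change of between -1.127 and -0.309 minutes in marathon finish time.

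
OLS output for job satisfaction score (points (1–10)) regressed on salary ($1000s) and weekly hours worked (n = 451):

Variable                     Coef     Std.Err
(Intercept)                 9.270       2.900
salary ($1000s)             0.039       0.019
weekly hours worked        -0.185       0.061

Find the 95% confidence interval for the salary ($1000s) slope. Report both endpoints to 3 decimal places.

Read off: b = 0.039, SE = 0.019 for salary ($1000s).
df = n − k − 1 = 451 − 2 − 1 = 448.
t* = t_{0.025, 448} = 1.965273.
Margin = t* × SE = 1.965273 × 0.019 = 0.03734.
CI: 0.039 ± 0.03734 → (0.002, 0.076).

(0.002, 0.076)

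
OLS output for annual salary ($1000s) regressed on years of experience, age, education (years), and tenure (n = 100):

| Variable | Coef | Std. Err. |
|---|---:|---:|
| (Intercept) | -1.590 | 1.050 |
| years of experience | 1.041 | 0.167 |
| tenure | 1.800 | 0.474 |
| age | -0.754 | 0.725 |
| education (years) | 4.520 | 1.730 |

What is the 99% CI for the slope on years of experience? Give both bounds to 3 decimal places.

Read off: b = 1.041, SE = 0.167 for years of experience.
df = n − k − 1 = 100 − 4 − 1 = 95.
t* = t_{0.005, 95} = 2.628576.
Margin = t* × SE = 2.628576 × 0.167 = 0.43897.
CI: 1.041 ± 0.43897 → (0.602, 1.480).

(0.602, 1.480)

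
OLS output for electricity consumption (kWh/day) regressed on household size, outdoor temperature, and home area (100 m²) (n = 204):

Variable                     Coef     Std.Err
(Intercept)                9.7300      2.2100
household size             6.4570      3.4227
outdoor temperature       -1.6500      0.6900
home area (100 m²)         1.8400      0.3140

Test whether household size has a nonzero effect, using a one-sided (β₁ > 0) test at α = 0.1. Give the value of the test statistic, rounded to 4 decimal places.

Read off: b = 6.4570, SE = 3.4227 for household size.
H₀: β₁ = 0 vs H₁: β₁ > 0.
t = 6.4570 / 3.4227 = 1.8865.
df = n − k − 1 = 204 − 3 − 1 = 200.
One-sided p ≈ 0.0303, which is < 0.1, so reject H₀.
There is evidence that the true slope on household size is positive, holding the other predictors fixed.

t = 1.8865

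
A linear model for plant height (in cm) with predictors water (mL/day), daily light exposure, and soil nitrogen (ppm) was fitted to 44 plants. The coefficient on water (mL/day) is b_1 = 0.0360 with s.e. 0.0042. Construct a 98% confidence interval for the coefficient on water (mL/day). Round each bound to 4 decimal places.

df = n − k − 1 = 44 − 3 − 1 = 40.
t* = t_{0.01, 40} = 2.423257.
Margin = t* × SE = 2.423257 × 0.0042 = 0.010178.
CI: 0.0360 ± 0.010178 → (0.0258, 0.0462).
With 98% confidence, each one-unit increase in water (mL/day) is associated with a change of between 0.0258 and 0.0462 cm in plant height, holding the other predictors fixed.

(0.0258, 0.0462)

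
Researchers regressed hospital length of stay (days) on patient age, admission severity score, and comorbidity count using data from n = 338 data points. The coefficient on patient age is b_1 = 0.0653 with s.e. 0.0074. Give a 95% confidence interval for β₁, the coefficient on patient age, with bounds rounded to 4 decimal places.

df = n − k − 1 = 338 − 3 − 1 = 334.
t* = t_{0.025, 334} = 1.967092.
Margin = t* × SE = 1.967092 × 0.0074 = 0.014556.
CI: 0.0653 ± 0.014556 → (0.0507, 0.0799).
With 95% confidence, each one-unit increase in patient age is associated with a change of between 0.0507 and 0.0799 days in hospital length of stay, holding the other predictors fixed.

(0.0507, 0.0799)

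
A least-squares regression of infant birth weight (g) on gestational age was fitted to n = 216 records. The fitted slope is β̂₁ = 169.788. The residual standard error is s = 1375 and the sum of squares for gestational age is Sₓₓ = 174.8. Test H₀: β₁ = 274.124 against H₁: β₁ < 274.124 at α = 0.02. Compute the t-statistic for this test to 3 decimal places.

SE(β̂₁) = s/√Sₓₓ = 1375/√174.8 = 104.
t = (169.788 − 274.124) / 104 = -1.003.
df = n − 2 = 214.
One-sided p ≈ 0.1584, which is ≥ 0.02, so fail to reject H₀.
The data do not give significant evidence that the true slope on gestational age is below 274.124 g per unit.

t = -1.003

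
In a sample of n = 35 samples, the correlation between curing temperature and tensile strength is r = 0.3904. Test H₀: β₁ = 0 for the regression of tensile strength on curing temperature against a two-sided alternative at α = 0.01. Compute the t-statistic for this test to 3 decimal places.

t = r·√(n − 2)/√(1 − r²) = 0.3904·√33/√0.847588 = 2.436.
df = n − 2 = 33.
Two-sided p ≈ 0.0204, which is ≥ 0.01, so fail to reject H₀.
The data do not give significant evidence of a linear association between curing temperature and tensile strength.

t = 2.436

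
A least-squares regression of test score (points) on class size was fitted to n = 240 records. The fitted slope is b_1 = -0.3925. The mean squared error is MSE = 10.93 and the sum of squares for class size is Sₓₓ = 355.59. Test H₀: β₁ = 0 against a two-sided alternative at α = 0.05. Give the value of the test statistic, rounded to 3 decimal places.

SE(b_1) = √(MSE/Sₓₓ) = √(10.93/355.59) = 0.175322.
t = -0.3925 / 0.175322 = -2.239.
df = n − 2 = 238.
Two-sided p ≈ 0.0261, which is < 0.05, so reject H₀.
There is evidence that class size is associated with test score.

t = -2.239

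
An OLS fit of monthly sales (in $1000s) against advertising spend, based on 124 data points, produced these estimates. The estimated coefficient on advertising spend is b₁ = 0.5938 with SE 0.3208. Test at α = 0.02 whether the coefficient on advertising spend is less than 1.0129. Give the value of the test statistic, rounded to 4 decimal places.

H₀: β₁ = 1.0129 vs H₁: β₁ < 1.0129.
t = (b₁ − β₁⁰)/SE = (0.5938 − 1.0129) / 0.3208 = -1.3064.
df = n − 2 = 124 − 2 = 122.
One-sided p ≈ 0.0969, which is ≥ 0.02, so fail to reject H₀.
The data do not give significant evidence that the true slope on advertising spend is below 1.0129 $1000s per unit.

t = -1.3064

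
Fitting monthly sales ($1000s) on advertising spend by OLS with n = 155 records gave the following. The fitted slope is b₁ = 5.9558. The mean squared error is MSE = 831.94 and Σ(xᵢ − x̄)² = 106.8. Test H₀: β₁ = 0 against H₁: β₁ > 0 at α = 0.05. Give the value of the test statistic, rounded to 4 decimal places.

SE(b₁) = √(MSE/Sₓₓ) = √(831.94/106.8) = 2.791.
t = 5.9558 / 2.791 = 2.1339.
df = n − 2 = 153.
One-sided p ≈ 0.0172, which is < 0.05, so reject H₀.
There is evidence that the true slope on advertising spend is positive.

t = 2.1339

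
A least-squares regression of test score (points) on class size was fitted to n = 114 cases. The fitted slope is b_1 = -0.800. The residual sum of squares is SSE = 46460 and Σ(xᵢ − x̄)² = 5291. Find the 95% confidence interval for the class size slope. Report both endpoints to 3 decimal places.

(-1.355, -0.245)

MSE = SSE/(n − 2) = 46460/112 = 414.821.
SE(b_1) = √(MSE/Sₓₓ) = √(414.821/5291) = 0.280002.
df = n − 2 = 112.
t* = t_{0.025, 112} = 1.981372.
Margin = t* × SE = 1.981372 × 0.280002 = 0.55479.
CI: -0.800 ± 0.55479 → (-1.355, -0.245).
With 95% confidence, each one-unit increase in class size is associated with a change of between -1.355 and -0.245 points in test score.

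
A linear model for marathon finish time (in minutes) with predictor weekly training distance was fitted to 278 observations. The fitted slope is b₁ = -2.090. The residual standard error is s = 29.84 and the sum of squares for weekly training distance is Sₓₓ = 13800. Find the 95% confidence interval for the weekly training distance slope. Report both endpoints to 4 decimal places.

(-2.5901, -1.5899)

SE(b₁) = s/√Sₓₓ = 29.84/√13800 = 0.254015.
df = n − 2 = 276.
t* = t_{0.025, 276} = 1.968596.
Margin = t* × SE = 1.968596 × 0.254015 = 0.500053.
CI: -2.090 ± 0.500053 → (-2.5901, -1.5899).
With 95% confidence, each one-unit increase in weekly training distance is associated with a change of between -2.5901 and -1.5899 minutes in marathon finish time.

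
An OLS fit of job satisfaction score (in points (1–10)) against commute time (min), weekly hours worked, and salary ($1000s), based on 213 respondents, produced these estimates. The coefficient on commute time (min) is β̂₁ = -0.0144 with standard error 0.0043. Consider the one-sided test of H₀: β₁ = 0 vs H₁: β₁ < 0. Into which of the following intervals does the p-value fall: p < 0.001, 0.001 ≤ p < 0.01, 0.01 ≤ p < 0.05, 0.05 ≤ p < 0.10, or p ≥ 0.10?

p < 0.001

t = -0.0144 / 0.0043 = -3.349.
df = n − k − 1 = 213 − 3 − 1 = 209.
One-sided p = P(T_{209} < t) ≈ 0.0005.
So p < 0.001.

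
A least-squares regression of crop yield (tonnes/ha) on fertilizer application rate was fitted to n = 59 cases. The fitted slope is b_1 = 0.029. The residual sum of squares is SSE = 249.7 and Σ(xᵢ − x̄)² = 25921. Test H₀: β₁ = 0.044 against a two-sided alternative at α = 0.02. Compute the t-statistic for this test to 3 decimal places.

MSE = SSE/(n − 2) = 249.7/57 = 4.3807.
SE(b_1) = √(MSE/Sₓₓ) = √(4.3807/25921) = 0.0130001.
t = (0.029 − 0.044) / 0.0130001 = -1.154.
df = n − 2 = 57.
Two-sided p ≈ 0.2534, which is ≥ 0.02, so fail to reject H₀.
The data are consistent with a true slope of 0.044 tonnes/ha per unit of fertilizer application rate.

t = -1.154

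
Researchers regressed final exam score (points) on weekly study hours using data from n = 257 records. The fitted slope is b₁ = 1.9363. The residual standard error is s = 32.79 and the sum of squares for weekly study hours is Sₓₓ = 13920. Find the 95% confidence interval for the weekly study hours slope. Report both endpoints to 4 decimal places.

SE(b₁) = s/√Sₓₓ = 32.79/√13920 = 0.277921.
df = n − 2 = 255.
t* = t_{0.025, 255} = 1.969311.
Margin = t* × SE = 1.969311 × 0.277921 = 0.547313.
CI: 1.9363 ± 0.547313 → (1.3890, 2.4836).
With 95% confidence, each one-unit increase in weekly study hours is associated with a change of between 1.3890 and 2.4836 points in final exam score.

(1.3890, 2.4836)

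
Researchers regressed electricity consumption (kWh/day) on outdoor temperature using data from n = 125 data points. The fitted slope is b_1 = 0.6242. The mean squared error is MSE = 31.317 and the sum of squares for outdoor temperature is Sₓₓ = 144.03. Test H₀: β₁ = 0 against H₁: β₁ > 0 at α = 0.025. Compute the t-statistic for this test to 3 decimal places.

t = 1.339

SE(b_1) = √(MSE/Sₓₓ) = √(31.317/144.03) = 0.466298.
t = 0.6242 / 0.466298 = 1.339.
df = n − 2 = 123.
One-sided p ≈ 0.0916, which is ≥ 0.025, so fail to reject H₀.
The data do not give significant evidence that the true slope on outdoor temperature is positive.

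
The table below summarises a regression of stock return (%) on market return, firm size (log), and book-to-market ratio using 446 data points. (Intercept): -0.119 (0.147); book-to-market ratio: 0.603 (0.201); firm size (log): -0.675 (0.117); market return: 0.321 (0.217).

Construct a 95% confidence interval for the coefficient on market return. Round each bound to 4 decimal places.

(-0.1055, 0.7475)

Read off: b = 0.321, SE = 0.217 for market return.
df = n − k − 1 = 446 − 3 − 1 = 442.
t* = t_{0.025, 442} = 1.965346.
Margin = t* × SE = 1.965346 × 0.217 = 0.426480.
CI: 0.321 ± 0.426480 → (-0.1055, 0.7475).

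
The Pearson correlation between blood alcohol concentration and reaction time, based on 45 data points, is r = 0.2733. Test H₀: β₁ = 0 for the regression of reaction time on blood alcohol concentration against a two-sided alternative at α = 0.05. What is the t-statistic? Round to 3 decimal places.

t = r·√(n − 2)/√(1 − r²) = 0.2733·√43/√0.925307 = 1.863.
df = n − 2 = 43.
Two-sided p ≈ 0.0693, which is ≥ 0.05, so fail to reject H₀.
The data do not give significant evidence of a linear association between blood alcohol concentration and reaction time.

t = 1.863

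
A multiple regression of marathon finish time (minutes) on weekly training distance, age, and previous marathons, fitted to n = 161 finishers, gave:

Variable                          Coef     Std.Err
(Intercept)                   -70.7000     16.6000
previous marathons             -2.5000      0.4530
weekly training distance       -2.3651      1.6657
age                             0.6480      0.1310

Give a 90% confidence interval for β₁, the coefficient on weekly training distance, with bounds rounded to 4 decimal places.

(-5.1212, 0.3910)

Read off: b = -2.3651, SE = 1.6657 for weekly training distance.
df = n − k − 1 = 161 − 3 − 1 = 157.
t* = t_{0.05, 157} = 1.654617.
Margin = t* × SE = 1.654617 × 1.6657 = 2.756096.
CI: -2.3651 ± 2.756096 → (-5.1212, 0.3910).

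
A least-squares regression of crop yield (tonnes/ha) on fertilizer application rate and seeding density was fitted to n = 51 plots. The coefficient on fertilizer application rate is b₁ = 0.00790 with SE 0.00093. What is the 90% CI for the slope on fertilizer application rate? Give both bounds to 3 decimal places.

(0.006, 0.009)

df = n − k − 1 = 51 − 2 − 1 = 48.
t* = t_{0.05, 48} = 1.677224.
Margin = t* × SE = 1.677224 × 0.00093 = 0.00156.
CI: 0.00790 ± 0.00156 → (0.006, 0.009).
With 90% confidence, each one-unit increase in fertilizer application rate is associated with a change of between 0.006 and 0.009 tonnes/ha in crop yield, holding the other predictors fixed.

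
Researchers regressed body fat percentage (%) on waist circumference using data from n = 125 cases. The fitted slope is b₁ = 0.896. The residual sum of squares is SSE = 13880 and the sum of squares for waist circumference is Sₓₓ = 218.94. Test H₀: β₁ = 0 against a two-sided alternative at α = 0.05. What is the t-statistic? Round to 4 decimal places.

MSE = SSE/(n − 2) = 13880/123 = 112.846.
SE(b₁) = √(MSE/Sₓₓ) = √(112.846/218.94) = 0.717926.
t = 0.896 / 0.717926 = 1.2480.
df = n − 2 = 123.
Two-sided p ≈ 0.2144, which is ≥ 0.05, so fail to reject H₀.
The data do not give significant evidence of an association between waist circumference and body fat percentage.

t = 1.2480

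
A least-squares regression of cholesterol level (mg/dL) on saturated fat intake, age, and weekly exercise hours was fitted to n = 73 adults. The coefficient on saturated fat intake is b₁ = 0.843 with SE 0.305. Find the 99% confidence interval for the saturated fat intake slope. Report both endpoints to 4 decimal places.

(0.0351, 1.6509)

df = n − k − 1 = 73 − 3 − 1 = 69.
t* = t_{0.005, 69} = 2.648977.
Margin = t* × SE = 2.648977 × 0.305 = 0.807938.
CI: 0.843 ± 0.807938 → (0.0351, 1.6509).
With 99% confidence, each one-unit increase in saturated fat intake is associated with a change of between 0.0351 and 1.6509 mg/dL in cholesterol level, holding the other predictors fixed.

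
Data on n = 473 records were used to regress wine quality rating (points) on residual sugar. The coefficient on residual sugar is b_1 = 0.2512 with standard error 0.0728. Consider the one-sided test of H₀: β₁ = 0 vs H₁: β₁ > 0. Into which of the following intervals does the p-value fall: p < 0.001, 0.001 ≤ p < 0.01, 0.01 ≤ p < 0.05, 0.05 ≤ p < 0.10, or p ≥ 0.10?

p < 0.001

t = 0.2512 / 0.0728 = 3.451.
df = n − 2 = 473 − 2 = 471.
One-sided p = P(T_{471} > t) ≈ 0.0003.
So p < 0.001.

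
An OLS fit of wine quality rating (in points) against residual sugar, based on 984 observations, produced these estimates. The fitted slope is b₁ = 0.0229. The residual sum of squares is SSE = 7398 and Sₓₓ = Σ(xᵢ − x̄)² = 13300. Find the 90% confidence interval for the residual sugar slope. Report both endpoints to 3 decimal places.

MSE = SSE/(n − 2) = 7398/982 = 7.5336.
SE(b₁) = √(MSE/Sₓₓ) = √(7.5336/13300) = 0.0237999.
df = n − 2 = 982.
t* = t_{0.05, 982} = 1.646407.
Margin = t* × SE = 1.646407 × 0.0237999 = 0.03918.
CI: 0.0229 ± 0.03918 → (-0.016, 0.062).
With 90% confidence, each one-unit increase in residual sugar is associated with a change of between -0.016 and 0.062 points in wine quality rating.

(-0.016, 0.062)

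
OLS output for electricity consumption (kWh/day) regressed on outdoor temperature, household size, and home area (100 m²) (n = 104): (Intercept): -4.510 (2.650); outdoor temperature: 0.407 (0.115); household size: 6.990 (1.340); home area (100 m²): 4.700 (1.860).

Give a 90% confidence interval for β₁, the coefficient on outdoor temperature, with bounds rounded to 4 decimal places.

Read off: b = 0.407, SE = 0.115 for outdoor temperature.
df = n − k − 1 = 104 − 3 − 1 = 100.
t* = t_{0.05, 100} = 1.660234.
Margin = t* × SE = 1.660234 × 0.115 = 0.190927.
CI: 0.407 ± 0.190927 → (0.2161, 0.5979).

(0.2161, 0.5979)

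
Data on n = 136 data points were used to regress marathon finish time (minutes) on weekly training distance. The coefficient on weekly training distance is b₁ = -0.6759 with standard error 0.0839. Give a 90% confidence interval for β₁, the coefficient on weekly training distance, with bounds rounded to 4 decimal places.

df = n − 2 = 136 − 2 = 134.
t* = t_{0.05, 134} = 1.656305.
Margin = t* × SE = 1.656305 × 0.0839 = 0.138964.
CI: -0.6759 ± 0.138964 → (-0.8149, -0.5369).
With 90% confidence, each one-unit increase in weekly training distance is associated with a change of between -0.8149 and -0.5369 minutes in marathon finish time.

(-0.8149, -0.5369)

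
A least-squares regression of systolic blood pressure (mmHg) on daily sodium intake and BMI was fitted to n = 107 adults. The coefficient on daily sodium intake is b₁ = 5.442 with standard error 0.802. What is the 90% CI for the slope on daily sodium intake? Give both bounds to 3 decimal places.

df = n − k − 1 = 107 − 2 − 1 = 104.
t* = t_{0.05, 104} = 1.659637.
Margin = t* × SE = 1.659637 × 0.802 = 1.33103.
CI: 5.442 ± 1.33103 → (4.111, 6.773).
With 90% confidence, each one-unit increase in daily sodium intake is associated with a change of between 4.111 and 6.773 mmHg in systolic blood pressure, holding the other predictors fixed.

(4.111, 6.773)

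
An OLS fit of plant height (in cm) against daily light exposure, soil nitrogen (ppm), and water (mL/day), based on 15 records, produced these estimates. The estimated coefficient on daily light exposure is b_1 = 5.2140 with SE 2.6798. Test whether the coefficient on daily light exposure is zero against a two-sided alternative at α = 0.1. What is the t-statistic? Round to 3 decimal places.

H₀: β₁ = 0 vs H₁: β₁ ≠ 0.
t = (b_1 − β₁⁰)/SE = 5.2140 / 2.6798 = 1.946.
df = n − k − 1 = 15 − 3 − 1 = 11.
Two-sided p ≈ 0.0777, which is < 0.1, so reject H₀.
There is evidence that daily light exposure is associated with plant height, holding the other predictors fixed.

t = 1.946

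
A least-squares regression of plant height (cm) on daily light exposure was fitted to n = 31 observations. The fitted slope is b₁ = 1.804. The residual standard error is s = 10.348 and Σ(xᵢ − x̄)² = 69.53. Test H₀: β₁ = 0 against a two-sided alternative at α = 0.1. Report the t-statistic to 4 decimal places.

t = 1.4537

SE(b₁) = s/√Sₓₓ = 10.348/√69.53 = 1.241.
t = 1.804 / 1.241 = 1.4537.
df = n − 2 = 29.
Two-sided p ≈ 0.1568, which is ≥ 0.1, so fail to reject H₀.
The data do not give significant evidence of an association between daily light exposure and plant height.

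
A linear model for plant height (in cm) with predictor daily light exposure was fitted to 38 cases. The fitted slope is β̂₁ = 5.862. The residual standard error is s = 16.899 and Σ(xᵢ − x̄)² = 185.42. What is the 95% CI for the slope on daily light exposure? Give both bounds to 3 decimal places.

(3.345, 8.379)

SE(β̂₁) = s/√Sₓₓ = 16.899/√185.42 = 1.24103.
df = n − 2 = 36.
t* = t_{0.025, 36} = 2.028094.
Margin = t* × SE = 2.028094 × 1.24103 = 2.51693.
CI: 5.862 ± 2.51693 → (3.345, 8.379).
With 95% confidence, each one-unit increase in daily light exposure is associated with a change of between 3.345 and 8.379 cm in plant height.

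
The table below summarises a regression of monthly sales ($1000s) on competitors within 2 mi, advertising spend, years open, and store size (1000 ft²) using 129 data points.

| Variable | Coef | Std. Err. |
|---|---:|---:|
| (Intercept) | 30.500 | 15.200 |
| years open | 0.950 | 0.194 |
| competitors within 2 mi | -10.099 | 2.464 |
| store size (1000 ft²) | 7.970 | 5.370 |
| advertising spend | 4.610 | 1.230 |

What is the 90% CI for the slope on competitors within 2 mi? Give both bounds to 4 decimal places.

Read off: b = -10.099, SE = 2.464 for competitors within 2 mi.
df = n − k − 1 = 129 − 4 − 1 = 124.
t* = t_{0.05, 124} = 1.657235.
Margin = t* × SE = 1.657235 × 2.464 = 4.083427.
CI: -10.099 ± 4.083427 → (-14.1824, -6.0156).

(-14.1824, -6.0156)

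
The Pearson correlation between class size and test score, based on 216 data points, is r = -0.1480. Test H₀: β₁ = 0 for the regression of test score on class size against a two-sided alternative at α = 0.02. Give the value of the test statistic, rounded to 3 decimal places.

t = r·√(n − 2)/√(1 − r²) = -0.1480·√214/√0.978096 = -2.189.
df = n − 2 = 214.
Two-sided p ≈ 0.0297, which is ≥ 0.02, so fail to reject H₀.
The data do not give significant evidence of a linear association between class size and test score.

t = -2.189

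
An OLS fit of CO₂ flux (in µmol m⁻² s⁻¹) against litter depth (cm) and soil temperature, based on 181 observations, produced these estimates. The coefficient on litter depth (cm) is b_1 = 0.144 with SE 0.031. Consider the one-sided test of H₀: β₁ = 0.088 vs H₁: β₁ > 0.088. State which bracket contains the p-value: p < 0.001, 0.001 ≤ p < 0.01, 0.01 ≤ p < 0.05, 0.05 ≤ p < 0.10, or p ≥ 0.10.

0.01 ≤ p < 0.05

t = (0.144 − 0.088) / 0.031 = 1.806.
df = n − k − 1 = 181 − 2 − 1 = 178.
One-sided p = P(T_{178} > t) ≈ 0.0363.
So 0.01 ≤ p < 0.05.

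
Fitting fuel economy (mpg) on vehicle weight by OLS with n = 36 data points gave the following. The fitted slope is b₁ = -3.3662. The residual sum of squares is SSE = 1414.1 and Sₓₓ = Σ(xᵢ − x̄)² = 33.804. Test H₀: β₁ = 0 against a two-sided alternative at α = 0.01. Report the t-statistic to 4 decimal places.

t = -3.0348

MSE = SSE/(n − 2) = 1414.1/34 = 41.5912.
SE(b₁) = √(MSE/Sₓₓ) = √(41.5912/33.804) = 1.10922.
t = -3.3662 / 1.10922 = -3.0348.
df = n − 2 = 34.
Two-sided p ≈ 0.0046, which is < 0.01, so reject H₀.
There is evidence that vehicle weight is associated with fuel economy.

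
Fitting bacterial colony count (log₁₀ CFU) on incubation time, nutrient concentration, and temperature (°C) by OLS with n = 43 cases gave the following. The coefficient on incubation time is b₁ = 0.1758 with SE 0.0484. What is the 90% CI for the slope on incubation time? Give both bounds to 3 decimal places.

df = n − k − 1 = 43 − 3 − 1 = 39.
t* = t_{0.05, 39} = 1.684875.
Margin = t* × SE = 1.684875 × 0.0484 = 0.08155.
CI: 0.1758 ± 0.08155 → (0.094, 0.257).
With 90% confidence, each one-unit increase in incubation time is associated with a change of between 0.094 and 0.257 log₁₀ CFU in bacterial colony count, holding the other predictors fixed.

(0.094, 0.257)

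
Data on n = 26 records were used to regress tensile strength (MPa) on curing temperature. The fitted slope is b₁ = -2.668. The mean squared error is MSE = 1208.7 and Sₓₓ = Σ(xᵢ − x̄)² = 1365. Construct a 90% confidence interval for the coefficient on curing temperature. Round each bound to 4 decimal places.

SE(b₁) = √(MSE/Sₓₓ) = √(1208.7/1365) = 0.941007.
df = n − 2 = 24.
t* = t_{0.05, 24} = 1.710882.
Margin = t* × SE = 1.710882 × 0.941007 = 1.609952.
CI: -2.668 ± 1.609952 → (-4.2780, -1.0580).
With 90% confidence, each one-unit increase in curing temperature is associated with a change of between -4.2780 and -1.0580 MPa in tensile strength.

(-4.2780, -1.0580)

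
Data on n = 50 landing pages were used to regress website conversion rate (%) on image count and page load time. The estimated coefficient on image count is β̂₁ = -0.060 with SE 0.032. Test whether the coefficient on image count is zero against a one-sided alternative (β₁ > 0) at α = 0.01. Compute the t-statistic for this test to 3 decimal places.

t = -1.875

H₀: β₁ = 0 vs H₁: β₁ > 0.
t = (β̂₁ − β₁⁰)/SE = -0.060 / 0.032 = -1.875.
df = n − k − 1 = 50 − 2 − 1 = 47.
One-sided p ≈ 0.9665, which is ≥ 0.01, so fail to reject H₀.
The data do not give significant evidence that the true slope on image count is positive, holding the other predictors fixed.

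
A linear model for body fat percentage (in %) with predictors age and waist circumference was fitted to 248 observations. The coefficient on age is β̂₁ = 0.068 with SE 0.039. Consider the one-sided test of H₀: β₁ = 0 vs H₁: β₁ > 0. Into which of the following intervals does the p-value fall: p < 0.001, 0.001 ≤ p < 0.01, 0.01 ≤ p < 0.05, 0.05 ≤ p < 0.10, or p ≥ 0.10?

t = 0.068 / 0.039 = 1.744.
df = n − k − 1 = 248 − 2 − 1 = 245.
One-sided p = P(T_{245} > t) ≈ 0.0412.
So 0.01 ≤ p < 0.05.

0.01 ≤ p < 0.05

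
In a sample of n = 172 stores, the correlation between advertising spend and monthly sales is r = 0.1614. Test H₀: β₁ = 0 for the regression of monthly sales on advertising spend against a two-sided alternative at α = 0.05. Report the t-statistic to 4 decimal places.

t = 2.1324

t = r·√(n − 2)/√(1 − r²) = 0.1614·√170/√0.97395 = 2.1324.
df = n − 2 = 170.
Two-sided p ≈ 0.0344, which is < 0.05, so reject H₀.
There is evidence of a linear association between advertising spend and monthly sales.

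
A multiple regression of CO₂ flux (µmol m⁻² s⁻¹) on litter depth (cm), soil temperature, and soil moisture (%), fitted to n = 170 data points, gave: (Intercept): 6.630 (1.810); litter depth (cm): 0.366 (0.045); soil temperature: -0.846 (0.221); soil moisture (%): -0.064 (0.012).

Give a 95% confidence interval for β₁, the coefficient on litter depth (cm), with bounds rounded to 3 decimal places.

(0.277, 0.455)

Read off: b = 0.366, SE = 0.045 for litter depth (cm).
df = n − k − 1 = 170 − 3 − 1 = 166.
t* = t_{0.025, 166} = 1.974358.
Margin = t* × SE = 1.974358 × 0.045 = 0.08885.
CI: 0.366 ± 0.08885 → (0.277, 0.455).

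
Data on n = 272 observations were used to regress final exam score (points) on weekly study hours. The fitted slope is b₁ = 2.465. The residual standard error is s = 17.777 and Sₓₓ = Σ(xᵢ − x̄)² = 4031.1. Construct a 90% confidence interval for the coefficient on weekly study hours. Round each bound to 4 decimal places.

SE(b₁) = s/√Sₓₓ = 17.777/√4031.1 = 0.279993.
df = n − 2 = 270.
t* = t_{0.05, 270} = 1.650517.
Margin = t* × SE = 1.650517 × 0.279993 = 0.462133.
CI: 2.465 ± 0.462133 → (2.0029, 2.9271).
With 90% confidence, each one-unit increase in weekly study hours is associated with a change of between 2.0029 and 2.9271 points in final exam score.

(2.0029, 2.9271)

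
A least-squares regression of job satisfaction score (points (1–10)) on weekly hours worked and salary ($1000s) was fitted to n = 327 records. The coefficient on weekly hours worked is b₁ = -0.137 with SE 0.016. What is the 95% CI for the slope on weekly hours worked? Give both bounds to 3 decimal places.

(-0.168, -0.106)

df = n − k − 1 = 327 − 2 − 1 = 324.
t* = t_{0.025, 324} = 1.967313.
Margin = t* × SE = 1.967313 × 0.016 = 0.03148.
CI: -0.137 ± 0.03148 → (-0.168, -0.106).
With 95% confidence, each one-unit increase in weekly hours worked is associated with a change of between -0.168 and -0.106 points (1–10) in job satisfaction score, holding the other predictors fixed.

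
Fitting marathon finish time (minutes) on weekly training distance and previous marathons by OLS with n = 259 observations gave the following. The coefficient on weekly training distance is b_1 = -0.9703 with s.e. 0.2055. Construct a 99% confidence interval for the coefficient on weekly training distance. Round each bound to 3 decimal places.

(-1.504, -0.437)

df = n − k − 1 = 259 − 2 − 1 = 256.
t* = t_{0.005, 256} = 2.59517.
Margin = t* × SE = 2.59517 × 0.2055 = 0.53331.
CI: -0.9703 ± 0.53331 → (-1.504, -0.437).
With 99% confidence, each one-unit increase in weekly training distance is associated with a change of between -1.504 and -0.437 minutes in marathon finish time, holding the other predictors fixed.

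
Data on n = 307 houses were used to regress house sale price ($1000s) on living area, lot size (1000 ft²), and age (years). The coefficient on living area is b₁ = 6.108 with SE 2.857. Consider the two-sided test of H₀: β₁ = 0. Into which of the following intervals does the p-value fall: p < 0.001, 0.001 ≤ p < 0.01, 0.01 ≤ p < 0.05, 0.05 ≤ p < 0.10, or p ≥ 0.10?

t = 6.108 / 2.857 = 2.138.
df = n − k − 1 = 307 − 3 − 1 = 303.
Two-sided p = 2·P(T_{303} > |t|) ≈ 0.0333.
So 0.01 ≤ p < 0.05.

0.01 ≤ p < 0.05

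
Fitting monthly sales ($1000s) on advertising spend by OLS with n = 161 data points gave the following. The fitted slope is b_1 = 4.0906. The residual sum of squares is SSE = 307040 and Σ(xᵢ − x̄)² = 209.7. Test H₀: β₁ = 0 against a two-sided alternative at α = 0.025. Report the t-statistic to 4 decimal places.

MSE = SSE/(n − 2) = 307040/159 = 1931.07.
SE(b_1) = √(MSE/Sₓₓ) = √(1931.07/209.7) = 3.03459.
t = 4.0906 / 3.03459 = 1.3480.
df = n − 2 = 159.
Two-sided p ≈ 0.1796, which is ≥ 0.025, so fail to reject H₀.
The data do not give significant evidence of an association between advertising spend and monthly sales.

t = 1.3480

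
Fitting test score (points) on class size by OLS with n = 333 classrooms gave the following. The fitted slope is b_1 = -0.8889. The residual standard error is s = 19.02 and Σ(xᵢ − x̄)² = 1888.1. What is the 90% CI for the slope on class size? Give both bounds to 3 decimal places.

SE(b_1) = s/√Sₓₓ = 19.02/√1888.1 = 0.437722.
df = n − 2 = 331.
t* = t_{0.05, 331} = 1.64947.
Margin = t* × SE = 1.64947 × 0.437722 = 0.72201.
CI: -0.8889 ± 0.72201 → (-1.611, -0.167).
With 90% confidence, each one-unit increase in class size is associated with a change of between -1.611 and -0.167 points in test score.

(-1.611, -0.167)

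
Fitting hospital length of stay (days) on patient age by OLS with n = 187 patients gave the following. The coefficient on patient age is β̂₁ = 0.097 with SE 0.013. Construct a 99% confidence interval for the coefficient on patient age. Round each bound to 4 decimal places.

(0.0632, 0.1308)

df = n − 2 = 187 − 2 = 185.
t* = t_{0.005, 185} = 2.602665.
Margin = t* × SE = 2.602665 × 0.013 = 0.033835.
CI: 0.097 ± 0.033835 → (0.0632, 0.1308).
With 99% confidence, each one-unit increase in patient age is associated with a change of between 0.0632 and 0.1308 days in hospital length of stay.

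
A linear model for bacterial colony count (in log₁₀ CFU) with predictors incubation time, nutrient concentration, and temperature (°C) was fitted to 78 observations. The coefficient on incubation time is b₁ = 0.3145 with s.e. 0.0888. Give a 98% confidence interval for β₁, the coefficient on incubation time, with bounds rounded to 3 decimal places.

(0.103, 0.526)

df = n − k − 1 = 78 − 3 − 1 = 74.
t* = t_{0.01, 74} = 2.377802.
Margin = t* × SE = 2.377802 × 0.0888 = 0.21115.
CI: 0.3145 ± 0.21115 → (0.103, 0.526).
With 98% confidence, each one-unit increase in incubation time is associated with a change of between 0.103 and 0.526 log₁₀ CFU in bacterial colony count, holding the other predictors fixed.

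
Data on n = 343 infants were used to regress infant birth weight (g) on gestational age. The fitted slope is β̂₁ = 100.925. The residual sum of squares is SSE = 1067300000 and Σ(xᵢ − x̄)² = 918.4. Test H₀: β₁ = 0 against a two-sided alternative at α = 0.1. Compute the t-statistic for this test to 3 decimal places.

MSE = SSE/(n − 2) = 1067300000/341 = 3.12991e+06.
SE(β̂₁) = √(MSE/Sₓₓ) = √(3.12991e+06/918.4) = 58.3781.
t = 100.925 / 58.3781 = 1.729.
df = n − 2 = 341.
Two-sided p ≈ 0.0847, which is < 0.1, so reject H₀.
There is evidence that gestational age is associated with infant birth weight.

t = 1.729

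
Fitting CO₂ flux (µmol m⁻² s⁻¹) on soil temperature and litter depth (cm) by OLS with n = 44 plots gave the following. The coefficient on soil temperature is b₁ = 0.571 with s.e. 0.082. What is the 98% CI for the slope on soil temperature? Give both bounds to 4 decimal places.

(0.3725, 0.7695)

df = n − k − 1 = 44 − 2 − 1 = 41.
t* = t_{0.01, 41} = 2.420803.
Margin = t* × SE = 2.420803 × 0.082 = 0.198506.
CI: 0.571 ± 0.198506 → (0.3725, 0.7695).
With 98% confidence, each one-unit increase in soil temperature is associated with a change of between 0.3725 and 0.7695 µmol m⁻² s⁻¹ in CO₂ flux, holding the other predictors fixed.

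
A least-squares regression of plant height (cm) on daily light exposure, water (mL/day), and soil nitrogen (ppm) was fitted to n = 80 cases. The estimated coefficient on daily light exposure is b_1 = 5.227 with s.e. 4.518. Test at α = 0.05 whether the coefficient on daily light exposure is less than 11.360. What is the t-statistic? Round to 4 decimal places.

H₀: β₁ = 11.360 vs H₁: β₁ < 11.360.
t = (b_1 − β₁⁰)/SE = (5.227 − 11.360) / 4.518 = -1.3575.
df = n − k − 1 = 80 − 3 − 1 = 76.
One-sided p ≈ 0.0893, which is ≥ 0.05, so fail to reject H₀.
The data do not give significant evidence that the true slope on daily light exposure is below 11.360 cm per unit, holding the other predictors fixed.

t = -1.3575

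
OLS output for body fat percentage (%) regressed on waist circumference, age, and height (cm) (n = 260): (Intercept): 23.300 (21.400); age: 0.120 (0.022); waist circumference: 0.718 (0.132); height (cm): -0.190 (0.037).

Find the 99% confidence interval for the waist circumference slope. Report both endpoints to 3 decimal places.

(0.375, 1.061)

Read off: b = 0.718, SE = 0.132 for waist circumference.
df = n − k − 1 = 260 − 3 − 1 = 256.
t* = t_{0.005, 256} = 2.59517.
Margin = t* × SE = 2.59517 × 0.132 = 0.34256.
CI: 0.718 ± 0.34256 → (0.375, 1.061).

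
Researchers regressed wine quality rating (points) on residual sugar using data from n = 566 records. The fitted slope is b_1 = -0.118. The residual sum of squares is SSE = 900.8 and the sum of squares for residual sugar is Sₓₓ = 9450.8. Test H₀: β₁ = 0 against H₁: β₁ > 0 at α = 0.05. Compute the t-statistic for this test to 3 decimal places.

t = -9.077

MSE = SSE/(n − 2) = 900.8/564 = 1.59716.
SE(b_1) = √(MSE/Sₓₓ) = √(1.59716/9450.8) = 0.0129999.
t = -0.118 / 0.0129999 = -9.077.
df = n − 2 = 564.
One-sided p ≈ 1.0000, which is ≥ 0.05, so fail to reject H₀.
The data do not give significant evidence that the true slope on residual sugar is positive.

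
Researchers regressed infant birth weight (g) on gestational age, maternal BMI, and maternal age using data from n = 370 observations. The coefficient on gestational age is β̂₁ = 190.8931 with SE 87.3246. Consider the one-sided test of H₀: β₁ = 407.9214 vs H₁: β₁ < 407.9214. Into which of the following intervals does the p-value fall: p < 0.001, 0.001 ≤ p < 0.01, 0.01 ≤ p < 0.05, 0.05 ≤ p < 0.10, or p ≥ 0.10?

t = (190.8931 − 407.9214) / 87.3246 = -2.485.
df = n − k − 1 = 370 − 3 − 1 = 366.
One-sided p = P(T_{366} < t) ≈ 0.0067.
So 0.001 ≤ p < 0.01.

0.001 ≤ p < 0.01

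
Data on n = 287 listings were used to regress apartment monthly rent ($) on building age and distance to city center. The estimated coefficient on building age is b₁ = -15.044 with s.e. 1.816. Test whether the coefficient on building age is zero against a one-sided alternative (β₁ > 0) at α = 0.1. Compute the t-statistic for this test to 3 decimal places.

H₀: β₁ = 0 vs H₁: β₁ > 0.
t = (b₁ − β₁⁰)/SE = -15.044 / 1.816 = -8.284.
df = n − k − 1 = 287 − 2 − 1 = 284.
One-sided p ≈ 1.0000, which is ≥ 0.1, so fail to reject H₀.
The data do not give significant evidence that the true slope on building age is positive, holding the other predictors fixed.

t = -8.284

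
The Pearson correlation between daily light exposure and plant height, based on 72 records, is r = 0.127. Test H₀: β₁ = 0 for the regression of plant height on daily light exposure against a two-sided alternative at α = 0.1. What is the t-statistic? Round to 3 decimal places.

t = 1.071

t = r·√(n − 2)/√(1 − r²) = 0.127·√70/√0.983871 = 1.071.
df = n − 2 = 70.
Two-sided p ≈ 0.2877, which is ≥ 0.1, so fail to reject H₀.
The data do not give significant evidence of a linear association between daily light exposure and plant height.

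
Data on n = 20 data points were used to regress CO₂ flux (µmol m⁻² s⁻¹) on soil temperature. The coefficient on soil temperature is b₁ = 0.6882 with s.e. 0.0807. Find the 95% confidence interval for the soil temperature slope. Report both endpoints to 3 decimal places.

(0.519, 0.858)

df = n − 2 = 20 − 2 = 18.
t* = t_{0.025, 18} = 2.100922.
Margin = t* × SE = 2.100922 × 0.0807 = 0.16954.
CI: 0.6882 ± 0.16954 → (0.519, 0.858).
With 95% confidence, each one-unit increase in soil temperature is associated with a change of between 0.519 and 0.858 µmol m⁻² s⁻¹ in CO₂ flux.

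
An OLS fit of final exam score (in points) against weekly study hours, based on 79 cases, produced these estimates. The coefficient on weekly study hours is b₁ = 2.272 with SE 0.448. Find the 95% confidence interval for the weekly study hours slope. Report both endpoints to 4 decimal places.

df = n − 2 = 79 − 2 = 77.
t* = t_{0.025, 77} = 1.991254.
Margin = t* × SE = 1.991254 × 0.448 = 0.892082.
CI: 2.272 ± 0.892082 → (1.3799, 3.1641).
With 95% confidence, each one-unit increase in weekly study hours is associated with a change of between 1.3799 and 3.1641 points in final exam score.

(1.3799, 3.1641)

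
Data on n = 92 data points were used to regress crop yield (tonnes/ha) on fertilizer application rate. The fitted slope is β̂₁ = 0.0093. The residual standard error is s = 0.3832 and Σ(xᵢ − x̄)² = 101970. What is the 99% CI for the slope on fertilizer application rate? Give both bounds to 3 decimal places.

(0.006, 0.012)

SE(β̂₁) = s/√Sₓₓ = 0.3832/√101970 = 0.00120002.
df = n − 2 = 90.
t* = t_{0.005, 90} = 2.631565.
Margin = t* × SE = 2.631565 × 0.00120002 = 0.00316.
CI: 0.0093 ± 0.00316 → (0.006, 0.012).
With 99% confidence, each one-unit increase in fertilizer application rate is associated with a change of between 0.006 and 0.012 tonnes/ha in crop yield.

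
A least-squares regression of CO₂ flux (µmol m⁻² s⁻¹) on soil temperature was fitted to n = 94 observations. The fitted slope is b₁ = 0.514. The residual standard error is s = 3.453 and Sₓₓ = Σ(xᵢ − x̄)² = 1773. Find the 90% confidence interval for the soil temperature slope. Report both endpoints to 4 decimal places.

(0.3777, 0.6503)

SE(b₁) = s/√Sₓₓ = 3.453/√1773 = 0.0820054.
df = n − 2 = 92.
t* = t_{0.05, 92} = 1.661585.
Margin = t* × SE = 1.661585 × 0.0820054 = 0.136259.
CI: 0.514 ± 0.136259 → (0.3777, 0.6503).
With 90% confidence, each one-unit increase in soil temperature is associated with a change of between 0.3777 and 0.6503 µmol m⁻² s⁻¹ in CO₂ flux.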